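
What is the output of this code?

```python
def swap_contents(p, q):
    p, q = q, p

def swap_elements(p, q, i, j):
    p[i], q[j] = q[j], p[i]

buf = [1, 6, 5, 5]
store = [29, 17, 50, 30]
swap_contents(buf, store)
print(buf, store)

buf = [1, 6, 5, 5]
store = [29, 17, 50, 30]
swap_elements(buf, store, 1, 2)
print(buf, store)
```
[1, 6, 5, 5] [29, 17, 50, 30]
[1, 50, 5, 5] [29, 17, 6, 30]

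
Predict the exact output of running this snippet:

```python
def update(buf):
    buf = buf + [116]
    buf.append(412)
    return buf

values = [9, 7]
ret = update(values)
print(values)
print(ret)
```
[9, 7]
[9, 7, 116, 412]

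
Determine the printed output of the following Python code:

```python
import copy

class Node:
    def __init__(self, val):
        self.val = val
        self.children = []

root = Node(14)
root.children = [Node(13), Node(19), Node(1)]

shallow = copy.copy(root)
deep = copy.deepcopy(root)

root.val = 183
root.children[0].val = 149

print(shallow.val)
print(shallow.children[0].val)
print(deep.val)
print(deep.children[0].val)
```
14
149
14
13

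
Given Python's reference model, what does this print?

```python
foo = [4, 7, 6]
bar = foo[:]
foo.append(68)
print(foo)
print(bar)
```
[4, 7, 6, 68]
[4, 7, 6]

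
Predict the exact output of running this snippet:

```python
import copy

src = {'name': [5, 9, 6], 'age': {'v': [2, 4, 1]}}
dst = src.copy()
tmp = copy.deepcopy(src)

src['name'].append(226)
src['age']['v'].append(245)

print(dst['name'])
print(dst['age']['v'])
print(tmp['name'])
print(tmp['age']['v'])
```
[5, 9, 6, 226]
[2, 4, 1, 245]
[5, 9, 6]
[2, 4, 1]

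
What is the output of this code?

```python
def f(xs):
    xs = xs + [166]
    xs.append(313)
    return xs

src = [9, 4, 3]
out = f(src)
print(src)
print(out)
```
[9, 4, 3]
[9, 4, 3, 166, 313]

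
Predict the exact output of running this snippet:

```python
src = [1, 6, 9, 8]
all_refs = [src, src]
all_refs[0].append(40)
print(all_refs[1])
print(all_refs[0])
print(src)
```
[1, 6, 9, 8, 40]
[1, 6, 9, 8, 40]
[1, 6, 9, 8, 40]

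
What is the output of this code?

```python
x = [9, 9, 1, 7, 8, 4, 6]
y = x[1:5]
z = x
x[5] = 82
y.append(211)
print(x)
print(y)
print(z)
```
[9, 9, 1, 7, 8, 82, 6]
[9, 1, 7, 8, 211]
[9, 9, 1, 7, 8, 82, 6]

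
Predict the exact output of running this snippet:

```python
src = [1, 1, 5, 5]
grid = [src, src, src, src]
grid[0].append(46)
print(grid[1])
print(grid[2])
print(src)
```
[1, 1, 5, 5, 46]
[1, 1, 5, 5, 46]
[1, 1, 5, 5, 46]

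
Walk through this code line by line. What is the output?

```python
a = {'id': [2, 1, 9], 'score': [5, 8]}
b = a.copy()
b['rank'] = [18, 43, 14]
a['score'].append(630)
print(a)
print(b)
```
{'id': [2, 1, 9], 'score': [5, 8, 630]}
{'id': [2, 1, 9], 'score': [5, 8, 630], 'rank': [18, 43, 14]}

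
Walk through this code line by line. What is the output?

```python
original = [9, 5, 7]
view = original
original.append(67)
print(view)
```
[9, 5, 7, 67]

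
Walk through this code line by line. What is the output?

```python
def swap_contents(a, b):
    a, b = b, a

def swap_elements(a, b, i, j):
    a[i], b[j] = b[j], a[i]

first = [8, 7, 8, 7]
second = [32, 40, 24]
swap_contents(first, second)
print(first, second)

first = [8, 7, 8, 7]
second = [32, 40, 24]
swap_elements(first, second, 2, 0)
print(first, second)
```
[8, 7, 8, 7] [32, 40, 24]
[8, 7, 32, 7] [8, 40, 24]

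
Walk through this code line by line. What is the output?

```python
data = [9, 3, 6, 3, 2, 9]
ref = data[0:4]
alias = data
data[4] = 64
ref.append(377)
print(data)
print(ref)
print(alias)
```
[9, 3, 6, 3, 64, 9]
[9, 3, 6, 3, 377]
[9, 3, 6, 3, 64, 9]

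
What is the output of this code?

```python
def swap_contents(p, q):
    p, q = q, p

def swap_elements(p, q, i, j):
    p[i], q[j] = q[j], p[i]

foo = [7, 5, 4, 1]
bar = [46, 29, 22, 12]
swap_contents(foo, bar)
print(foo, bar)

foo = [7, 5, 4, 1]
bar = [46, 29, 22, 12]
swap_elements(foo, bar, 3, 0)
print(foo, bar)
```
[7, 5, 4, 1] [46, 29, 22, 12]
[7, 5, 4, 46] [1, 29, 22, 12]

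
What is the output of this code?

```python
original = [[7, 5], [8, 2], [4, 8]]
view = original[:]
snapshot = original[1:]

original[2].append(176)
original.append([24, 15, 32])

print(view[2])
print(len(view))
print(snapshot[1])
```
[4, 8, 176]
3
[4, 8, 176]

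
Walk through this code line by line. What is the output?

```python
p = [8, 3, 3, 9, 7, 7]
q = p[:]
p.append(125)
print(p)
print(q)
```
[8, 3, 3, 9, 7, 7, 125]
[8, 3, 3, 9, 7, 7]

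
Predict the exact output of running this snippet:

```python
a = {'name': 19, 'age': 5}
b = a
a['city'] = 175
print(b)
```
{'name': 19, 'age': 5, 'city': 175}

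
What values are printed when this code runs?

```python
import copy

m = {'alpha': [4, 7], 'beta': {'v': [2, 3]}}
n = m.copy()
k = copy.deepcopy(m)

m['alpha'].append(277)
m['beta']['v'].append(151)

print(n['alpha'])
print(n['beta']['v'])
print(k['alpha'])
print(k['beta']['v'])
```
[4, 7, 277]
[2, 3, 151]
[4, 7]
[2, 3]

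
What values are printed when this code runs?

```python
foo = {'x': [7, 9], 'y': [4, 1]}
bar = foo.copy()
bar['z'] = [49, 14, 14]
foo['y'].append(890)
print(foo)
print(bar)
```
{'x': [7, 9], 'y': [4, 1, 890]}
{'x': [7, 9], 'y': [4, 1, 890], 'z': [49, 14, 14]}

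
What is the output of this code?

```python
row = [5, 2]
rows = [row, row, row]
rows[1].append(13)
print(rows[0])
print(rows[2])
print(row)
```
[5, 2, 13]
[5, 2, 13]
[5, 2, 13]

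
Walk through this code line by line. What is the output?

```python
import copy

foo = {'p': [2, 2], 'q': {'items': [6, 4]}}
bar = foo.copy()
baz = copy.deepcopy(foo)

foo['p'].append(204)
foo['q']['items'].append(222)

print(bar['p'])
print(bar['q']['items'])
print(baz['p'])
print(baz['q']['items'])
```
[2, 2, 204]
[6, 4, 222]
[2, 2]
[6, 4]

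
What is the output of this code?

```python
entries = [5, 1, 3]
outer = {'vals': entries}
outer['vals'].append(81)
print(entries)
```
[5, 1, 3, 81]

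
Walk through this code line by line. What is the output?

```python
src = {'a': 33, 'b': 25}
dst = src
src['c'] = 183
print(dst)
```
{'a': 33, 'b': 25, 'c': 183}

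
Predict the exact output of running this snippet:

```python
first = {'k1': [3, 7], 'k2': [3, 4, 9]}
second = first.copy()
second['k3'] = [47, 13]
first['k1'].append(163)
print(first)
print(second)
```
{'k1': [3, 7, 163], 'k2': [3, 4, 9]}
{'k1': [3, 7, 163], 'k2': [3, 4, 9], 'k3': [47, 13]}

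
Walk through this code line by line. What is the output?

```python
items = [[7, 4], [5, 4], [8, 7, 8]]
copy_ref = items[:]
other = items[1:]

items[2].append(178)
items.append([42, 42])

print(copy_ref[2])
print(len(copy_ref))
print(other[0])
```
[8, 7, 8, 178]
3
[5, 4]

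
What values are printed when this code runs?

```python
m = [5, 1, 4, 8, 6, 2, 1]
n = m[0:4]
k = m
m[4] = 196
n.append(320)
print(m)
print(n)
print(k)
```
[5, 1, 4, 8, 196, 2, 1]
[5, 1, 4, 8, 320]
[5, 1, 4, 8, 196, 2, 1]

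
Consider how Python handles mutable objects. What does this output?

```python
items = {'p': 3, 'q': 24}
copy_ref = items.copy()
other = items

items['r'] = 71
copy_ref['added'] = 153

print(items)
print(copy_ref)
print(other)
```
{'p': 3, 'q': 24, 'r': 71}
{'p': 3, 'q': 24, 'added': 153}
{'p': 3, 'q': 24, 'r': 71}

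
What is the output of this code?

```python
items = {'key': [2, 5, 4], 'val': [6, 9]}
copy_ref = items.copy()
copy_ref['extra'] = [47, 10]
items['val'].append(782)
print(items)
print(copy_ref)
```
{'key': [2, 5, 4], 'val': [6, 9, 782]}
{'key': [2, 5, 4], 'val': [6, 9, 782], 'extra': [47, 10]}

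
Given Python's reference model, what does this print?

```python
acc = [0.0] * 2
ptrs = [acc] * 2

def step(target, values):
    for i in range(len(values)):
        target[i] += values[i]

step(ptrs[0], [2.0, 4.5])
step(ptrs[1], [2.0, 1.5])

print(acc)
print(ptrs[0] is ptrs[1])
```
[4.0, 6.0]
True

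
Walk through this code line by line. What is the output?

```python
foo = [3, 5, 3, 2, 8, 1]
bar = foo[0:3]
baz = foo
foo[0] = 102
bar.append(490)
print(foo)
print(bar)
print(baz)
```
[102, 5, 3, 2, 8, 1]
[3, 5, 3, 490]
[102, 5, 3, 2, 8, 1]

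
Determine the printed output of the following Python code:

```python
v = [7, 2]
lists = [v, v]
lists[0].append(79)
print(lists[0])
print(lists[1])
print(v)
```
[7, 2, 79]
[7, 2, 79]
[7, 2, 79]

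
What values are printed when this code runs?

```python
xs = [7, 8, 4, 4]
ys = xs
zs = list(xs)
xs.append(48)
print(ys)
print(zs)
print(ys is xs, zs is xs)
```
[7, 8, 4, 4, 48]
[7, 8, 4, 4]
True False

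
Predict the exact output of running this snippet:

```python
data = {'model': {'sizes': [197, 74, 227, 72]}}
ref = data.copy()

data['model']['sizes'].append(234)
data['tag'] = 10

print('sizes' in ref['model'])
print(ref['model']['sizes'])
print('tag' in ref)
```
True
[197, 74, 227, 72, 234]
False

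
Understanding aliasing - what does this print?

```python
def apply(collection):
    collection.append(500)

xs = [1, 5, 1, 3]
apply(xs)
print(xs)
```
[1, 5, 1, 3, 500]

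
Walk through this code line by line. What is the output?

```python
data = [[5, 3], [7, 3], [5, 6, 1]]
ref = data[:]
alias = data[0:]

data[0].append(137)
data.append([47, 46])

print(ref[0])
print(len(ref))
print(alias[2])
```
[5, 3, 137]
3
[5, 6, 1]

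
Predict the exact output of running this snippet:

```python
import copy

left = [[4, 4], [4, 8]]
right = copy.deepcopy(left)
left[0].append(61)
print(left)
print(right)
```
[[4, 4, 61], [4, 8]]
[[4, 4], [4, 8]]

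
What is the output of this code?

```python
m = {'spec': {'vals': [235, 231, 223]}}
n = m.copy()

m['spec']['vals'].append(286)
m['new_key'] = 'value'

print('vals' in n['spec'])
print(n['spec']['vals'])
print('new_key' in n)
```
True
[235, 231, 223, 286]
False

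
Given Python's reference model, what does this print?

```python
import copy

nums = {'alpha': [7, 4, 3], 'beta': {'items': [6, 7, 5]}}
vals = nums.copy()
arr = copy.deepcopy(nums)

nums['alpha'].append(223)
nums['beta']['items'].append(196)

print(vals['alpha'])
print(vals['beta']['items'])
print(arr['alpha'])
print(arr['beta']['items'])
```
[7, 4, 3, 223]
[6, 7, 5, 196]
[7, 4, 3]
[6, 7, 5]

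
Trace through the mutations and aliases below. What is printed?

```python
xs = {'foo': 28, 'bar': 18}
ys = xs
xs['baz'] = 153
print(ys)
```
{'foo': 28, 'bar': 18, 'baz': 153}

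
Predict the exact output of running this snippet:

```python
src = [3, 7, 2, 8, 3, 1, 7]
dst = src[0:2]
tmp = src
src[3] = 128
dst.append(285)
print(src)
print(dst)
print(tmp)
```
[3, 7, 2, 128, 3, 1, 7]
[3, 7, 285]
[3, 7, 2, 128, 3, 1, 7]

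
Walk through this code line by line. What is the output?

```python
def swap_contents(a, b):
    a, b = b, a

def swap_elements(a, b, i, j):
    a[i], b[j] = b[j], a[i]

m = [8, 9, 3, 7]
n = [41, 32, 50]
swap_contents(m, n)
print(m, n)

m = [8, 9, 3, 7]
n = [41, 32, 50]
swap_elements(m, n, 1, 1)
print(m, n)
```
[8, 9, 3, 7] [41, 32, 50]
[8, 32, 3, 7] [41, 9, 50]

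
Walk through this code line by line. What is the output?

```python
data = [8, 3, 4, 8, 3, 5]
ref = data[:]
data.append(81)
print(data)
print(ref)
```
[8, 3, 4, 8, 3, 5, 81]
[8, 3, 4, 8, 3, 5]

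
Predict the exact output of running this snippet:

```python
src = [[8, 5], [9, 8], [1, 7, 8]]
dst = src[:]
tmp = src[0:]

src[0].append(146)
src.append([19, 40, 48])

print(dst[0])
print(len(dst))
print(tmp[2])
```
[8, 5, 146]
3
[1, 7, 8]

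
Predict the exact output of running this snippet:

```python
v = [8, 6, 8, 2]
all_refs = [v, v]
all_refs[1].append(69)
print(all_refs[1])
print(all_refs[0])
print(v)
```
[8, 6, 8, 2, 69]
[8, 6, 8, 2, 69]
[8, 6, 8, 2, 69]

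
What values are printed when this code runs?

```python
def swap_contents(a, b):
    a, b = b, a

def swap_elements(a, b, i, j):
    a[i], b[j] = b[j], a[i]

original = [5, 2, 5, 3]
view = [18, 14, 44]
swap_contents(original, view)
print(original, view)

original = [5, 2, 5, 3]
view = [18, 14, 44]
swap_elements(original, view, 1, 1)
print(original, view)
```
[5, 2, 5, 3] [18, 14, 44]
[5, 14, 5, 3] [18, 2, 44]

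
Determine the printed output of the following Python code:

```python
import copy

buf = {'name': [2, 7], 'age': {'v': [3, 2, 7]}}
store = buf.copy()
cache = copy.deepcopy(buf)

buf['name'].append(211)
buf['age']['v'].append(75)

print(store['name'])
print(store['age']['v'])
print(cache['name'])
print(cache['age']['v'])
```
[2, 7, 211]
[3, 2, 7, 75]
[2, 7]
[3, 2, 7]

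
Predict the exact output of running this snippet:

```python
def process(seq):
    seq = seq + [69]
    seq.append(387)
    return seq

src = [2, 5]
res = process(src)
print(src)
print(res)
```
[2, 5]
[2, 5, 69, 387]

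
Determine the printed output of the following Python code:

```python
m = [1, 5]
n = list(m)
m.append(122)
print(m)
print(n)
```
[1, 5, 122]
[1, 5]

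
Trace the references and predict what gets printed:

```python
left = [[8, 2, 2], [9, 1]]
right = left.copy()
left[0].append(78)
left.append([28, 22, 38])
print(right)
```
[[8, 2, 2, 78], [9, 1]]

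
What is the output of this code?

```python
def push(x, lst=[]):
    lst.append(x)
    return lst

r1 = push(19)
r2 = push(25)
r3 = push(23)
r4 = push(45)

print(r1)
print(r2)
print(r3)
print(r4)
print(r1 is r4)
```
[19, 25, 23, 45]
[19, 25, 23, 45]
[19, 25, 23, 45]
[19, 25, 23, 45]
True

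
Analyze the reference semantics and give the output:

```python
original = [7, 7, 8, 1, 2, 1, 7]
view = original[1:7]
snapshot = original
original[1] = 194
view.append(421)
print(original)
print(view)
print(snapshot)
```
[7, 194, 8, 1, 2, 1, 7]
[7, 8, 1, 2, 1, 7, 421]
[7, 194, 8, 1, 2, 1, 7]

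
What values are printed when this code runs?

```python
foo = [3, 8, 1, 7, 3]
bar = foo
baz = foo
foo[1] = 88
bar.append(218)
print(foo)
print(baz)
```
[3, 88, 1, 7, 3, 218]
[3, 88, 1, 7, 3, 218]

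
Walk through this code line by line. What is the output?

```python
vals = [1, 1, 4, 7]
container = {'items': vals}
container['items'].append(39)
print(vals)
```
[1, 1, 4, 7, 39]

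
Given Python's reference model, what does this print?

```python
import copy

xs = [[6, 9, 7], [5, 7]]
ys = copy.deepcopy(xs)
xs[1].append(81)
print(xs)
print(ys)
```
[[6, 9, 7], [5, 7, 81]]
[[6, 9, 7], [5, 7]]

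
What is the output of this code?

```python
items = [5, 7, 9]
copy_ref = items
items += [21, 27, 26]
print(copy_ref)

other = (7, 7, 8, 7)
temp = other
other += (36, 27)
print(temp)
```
[5, 7, 9, 21, 27, 26]
(7, 7, 8, 7)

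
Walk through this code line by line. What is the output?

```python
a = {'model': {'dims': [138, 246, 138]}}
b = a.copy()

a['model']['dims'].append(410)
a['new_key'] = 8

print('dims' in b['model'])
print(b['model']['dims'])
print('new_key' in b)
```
True
[138, 246, 138, 410]
False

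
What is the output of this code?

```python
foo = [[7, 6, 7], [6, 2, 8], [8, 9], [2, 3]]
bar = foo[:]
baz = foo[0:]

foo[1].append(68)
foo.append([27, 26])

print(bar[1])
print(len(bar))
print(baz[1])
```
[6, 2, 8, 68]
4
[6, 2, 8, 68]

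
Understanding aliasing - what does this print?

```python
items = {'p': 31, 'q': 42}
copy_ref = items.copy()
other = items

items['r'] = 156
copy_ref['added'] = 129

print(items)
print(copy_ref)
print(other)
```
{'p': 31, 'q': 42, 'r': 156}
{'p': 31, 'q': 42, 'added': 129}
{'p': 31, 'q': 42, 'r': 156}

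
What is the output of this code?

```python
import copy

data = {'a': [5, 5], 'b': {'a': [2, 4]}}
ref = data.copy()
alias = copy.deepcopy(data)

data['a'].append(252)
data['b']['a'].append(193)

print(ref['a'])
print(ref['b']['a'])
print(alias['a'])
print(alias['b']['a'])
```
[5, 5, 252]
[2, 4, 193]
[5, 5]
[2, 4]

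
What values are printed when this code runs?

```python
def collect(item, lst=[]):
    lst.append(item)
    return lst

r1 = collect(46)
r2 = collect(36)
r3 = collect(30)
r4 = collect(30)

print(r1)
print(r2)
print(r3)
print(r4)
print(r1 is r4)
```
[46, 36, 30, 30]
[46, 36, 30, 30]
[46, 36, 30, 30]
[46, 36, 30, 30]
True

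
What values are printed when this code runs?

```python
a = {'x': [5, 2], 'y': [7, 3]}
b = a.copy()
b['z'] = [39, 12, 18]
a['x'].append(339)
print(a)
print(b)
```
{'x': [5, 2, 339], 'y': [7, 3]}
{'x': [5, 2, 339], 'y': [7, 3], 'z': [39, 12, 18]}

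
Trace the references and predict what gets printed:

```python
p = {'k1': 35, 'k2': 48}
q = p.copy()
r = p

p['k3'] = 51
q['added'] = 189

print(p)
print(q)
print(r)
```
{'k1': 35, 'k2': 48, 'k3': 51}
{'k1': 35, 'k2': 48, 'added': 189}
{'k1': 35, 'k2': 48, 'k3': 51}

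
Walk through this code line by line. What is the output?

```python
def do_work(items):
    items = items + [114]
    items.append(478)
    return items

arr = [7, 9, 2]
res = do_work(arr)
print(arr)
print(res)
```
[7, 9, 2]
[7, 9, 2, 114, 478]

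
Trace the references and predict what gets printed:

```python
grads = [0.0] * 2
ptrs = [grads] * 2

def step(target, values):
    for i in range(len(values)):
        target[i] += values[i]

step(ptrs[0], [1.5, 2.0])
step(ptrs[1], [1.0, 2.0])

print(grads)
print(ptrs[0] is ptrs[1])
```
[2.5, 4.0]
True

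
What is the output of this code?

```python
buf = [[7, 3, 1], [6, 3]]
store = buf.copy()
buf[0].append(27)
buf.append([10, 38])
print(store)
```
[[7, 3, 1, 27], [6, 3]]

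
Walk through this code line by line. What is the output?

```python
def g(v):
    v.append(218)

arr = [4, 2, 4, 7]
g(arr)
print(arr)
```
[4, 2, 4, 7, 218]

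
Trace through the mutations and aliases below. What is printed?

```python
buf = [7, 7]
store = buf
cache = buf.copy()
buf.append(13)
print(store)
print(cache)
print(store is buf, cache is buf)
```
[7, 7, 13]
[7, 7]
True False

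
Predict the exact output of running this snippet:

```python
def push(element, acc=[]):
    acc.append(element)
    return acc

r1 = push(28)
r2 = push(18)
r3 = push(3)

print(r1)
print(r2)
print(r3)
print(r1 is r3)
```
[28, 18, 3]
[28, 18, 3]
[28, 18, 3]
True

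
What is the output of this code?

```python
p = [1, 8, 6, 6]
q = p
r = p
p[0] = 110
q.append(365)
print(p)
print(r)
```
[110, 8, 6, 6, 365]
[110, 8, 6, 6, 365]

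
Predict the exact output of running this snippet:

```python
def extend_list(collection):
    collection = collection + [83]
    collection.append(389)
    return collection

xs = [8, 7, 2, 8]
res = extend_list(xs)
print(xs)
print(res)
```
[8, 7, 2, 8]
[8, 7, 2, 8, 83, 389]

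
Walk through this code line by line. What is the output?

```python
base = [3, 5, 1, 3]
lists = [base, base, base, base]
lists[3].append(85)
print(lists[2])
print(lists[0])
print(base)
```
[3, 5, 1, 3, 85]
[3, 5, 1, 3, 85]
[3, 5, 1, 3, 85]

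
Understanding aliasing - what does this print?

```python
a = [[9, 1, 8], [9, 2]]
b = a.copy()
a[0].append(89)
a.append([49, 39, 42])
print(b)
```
[[9, 1, 8, 89], [9, 2]]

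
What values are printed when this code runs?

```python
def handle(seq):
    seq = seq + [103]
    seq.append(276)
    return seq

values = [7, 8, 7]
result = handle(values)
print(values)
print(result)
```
[7, 8, 7]
[7, 8, 7, 103, 276]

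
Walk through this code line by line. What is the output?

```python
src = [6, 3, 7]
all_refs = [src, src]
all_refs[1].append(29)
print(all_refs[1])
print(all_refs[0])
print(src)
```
[6, 3, 7, 29]
[6, 3, 7, 29]
[6, 3, 7, 29]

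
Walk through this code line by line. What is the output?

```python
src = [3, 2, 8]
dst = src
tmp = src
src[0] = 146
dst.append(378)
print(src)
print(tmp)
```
[146, 2, 8, 378]
[146, 2, 8, 378]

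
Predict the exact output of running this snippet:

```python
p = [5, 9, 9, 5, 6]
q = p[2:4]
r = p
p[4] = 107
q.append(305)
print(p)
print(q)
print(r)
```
[5, 9, 9, 5, 107]
[9, 5, 305]
[5, 9, 9, 5, 107]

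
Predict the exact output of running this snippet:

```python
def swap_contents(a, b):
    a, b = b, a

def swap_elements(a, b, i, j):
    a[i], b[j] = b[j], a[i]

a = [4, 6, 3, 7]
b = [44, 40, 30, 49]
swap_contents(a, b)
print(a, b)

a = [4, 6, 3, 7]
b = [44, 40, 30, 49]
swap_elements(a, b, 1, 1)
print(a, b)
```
[4, 6, 3, 7] [44, 40, 30, 49]
[4, 40, 3, 7] [44, 6, 30, 49]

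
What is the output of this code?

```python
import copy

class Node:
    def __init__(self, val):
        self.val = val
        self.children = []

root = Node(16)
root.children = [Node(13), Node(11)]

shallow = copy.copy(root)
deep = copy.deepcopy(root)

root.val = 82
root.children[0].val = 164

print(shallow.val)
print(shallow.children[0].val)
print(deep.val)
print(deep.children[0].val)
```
16
164
16
13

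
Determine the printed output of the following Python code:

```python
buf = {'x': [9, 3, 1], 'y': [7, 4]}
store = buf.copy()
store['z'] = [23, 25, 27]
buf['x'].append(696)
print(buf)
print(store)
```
{'x': [9, 3, 1, 696], 'y': [7, 4]}
{'x': [9, 3, 1, 696], 'y': [7, 4], 'z': [23, 25, 27]}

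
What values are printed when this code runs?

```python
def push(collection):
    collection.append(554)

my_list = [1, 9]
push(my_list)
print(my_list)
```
[1, 9, 554]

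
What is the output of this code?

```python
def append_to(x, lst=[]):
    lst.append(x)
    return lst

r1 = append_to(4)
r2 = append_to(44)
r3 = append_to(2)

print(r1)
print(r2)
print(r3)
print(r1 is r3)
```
[4, 44, 2]
[4, 44, 2]
[4, 44, 2]
True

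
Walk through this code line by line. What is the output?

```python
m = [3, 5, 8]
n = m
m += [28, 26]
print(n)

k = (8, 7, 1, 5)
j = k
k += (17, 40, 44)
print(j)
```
[3, 5, 8, 28, 26]
(8, 7, 1, 5)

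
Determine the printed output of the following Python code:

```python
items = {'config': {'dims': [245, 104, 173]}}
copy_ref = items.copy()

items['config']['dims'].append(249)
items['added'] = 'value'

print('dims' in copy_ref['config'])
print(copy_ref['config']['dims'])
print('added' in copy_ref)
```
True
[245, 104, 173, 249]
False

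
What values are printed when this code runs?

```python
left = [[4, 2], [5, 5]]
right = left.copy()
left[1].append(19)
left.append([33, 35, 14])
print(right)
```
[[4, 2], [5, 5, 19]]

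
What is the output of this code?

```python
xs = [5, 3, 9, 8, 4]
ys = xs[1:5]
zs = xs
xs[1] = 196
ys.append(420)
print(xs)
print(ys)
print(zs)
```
[5, 196, 9, 8, 4]
[3, 9, 8, 4, 420]
[5, 196, 9, 8, 4]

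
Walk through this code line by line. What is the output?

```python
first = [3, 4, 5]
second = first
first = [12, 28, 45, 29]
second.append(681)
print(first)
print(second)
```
[12, 28, 45, 29]
[3, 4, 5, 681]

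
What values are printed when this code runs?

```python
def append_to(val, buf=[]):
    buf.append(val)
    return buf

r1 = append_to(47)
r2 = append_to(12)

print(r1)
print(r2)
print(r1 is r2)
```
[47, 12]
[47, 12]
True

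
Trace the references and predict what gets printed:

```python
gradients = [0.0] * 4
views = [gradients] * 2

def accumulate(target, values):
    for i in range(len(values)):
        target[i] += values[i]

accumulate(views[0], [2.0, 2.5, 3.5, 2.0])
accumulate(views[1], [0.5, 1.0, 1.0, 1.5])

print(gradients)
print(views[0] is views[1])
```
[2.5, 3.5, 4.5, 3.5]
True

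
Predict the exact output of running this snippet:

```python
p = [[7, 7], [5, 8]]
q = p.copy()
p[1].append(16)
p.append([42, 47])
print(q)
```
[[7, 7], [5, 8, 16]]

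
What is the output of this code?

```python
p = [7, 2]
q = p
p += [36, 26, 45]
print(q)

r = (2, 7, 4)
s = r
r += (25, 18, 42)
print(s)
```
[7, 2, 36, 26, 45]
(2, 7, 4)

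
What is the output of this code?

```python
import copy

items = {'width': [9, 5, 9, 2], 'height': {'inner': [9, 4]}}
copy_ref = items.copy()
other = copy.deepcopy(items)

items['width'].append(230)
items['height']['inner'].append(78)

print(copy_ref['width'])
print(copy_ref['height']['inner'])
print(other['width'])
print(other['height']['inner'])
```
[9, 5, 9, 2, 230]
[9, 4, 78]
[9, 5, 9, 2]
[9, 4]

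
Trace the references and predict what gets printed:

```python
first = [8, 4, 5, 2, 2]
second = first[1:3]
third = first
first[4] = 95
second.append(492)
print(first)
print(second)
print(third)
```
[8, 4, 5, 2, 95]
[4, 5, 492]
[8, 4, 5, 2, 95]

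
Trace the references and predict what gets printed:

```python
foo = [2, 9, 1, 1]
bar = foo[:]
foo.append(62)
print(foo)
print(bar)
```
[2, 9, 1, 1, 62]
[2, 9, 1, 1]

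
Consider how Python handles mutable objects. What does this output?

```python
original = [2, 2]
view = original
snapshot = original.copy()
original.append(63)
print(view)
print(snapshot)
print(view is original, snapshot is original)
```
[2, 2, 63]
[2, 2]
True False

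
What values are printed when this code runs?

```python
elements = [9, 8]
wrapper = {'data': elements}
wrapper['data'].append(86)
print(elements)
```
[9, 8, 86]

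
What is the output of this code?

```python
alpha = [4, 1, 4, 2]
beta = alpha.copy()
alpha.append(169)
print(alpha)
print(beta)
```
[4, 1, 4, 2, 169]
[4, 1, 4, 2]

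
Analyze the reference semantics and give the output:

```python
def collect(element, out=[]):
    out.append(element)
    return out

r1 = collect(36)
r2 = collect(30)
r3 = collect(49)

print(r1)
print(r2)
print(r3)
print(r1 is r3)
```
[36, 30, 49]
[36, 30, 49]
[36, 30, 49]
True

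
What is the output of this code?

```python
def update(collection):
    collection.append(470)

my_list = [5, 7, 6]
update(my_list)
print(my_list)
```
[5, 7, 6, 470]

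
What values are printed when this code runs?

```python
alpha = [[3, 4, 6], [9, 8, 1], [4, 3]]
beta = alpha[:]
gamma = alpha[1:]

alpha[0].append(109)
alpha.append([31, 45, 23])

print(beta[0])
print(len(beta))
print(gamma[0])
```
[3, 4, 6, 109]
3
[9, 8, 1]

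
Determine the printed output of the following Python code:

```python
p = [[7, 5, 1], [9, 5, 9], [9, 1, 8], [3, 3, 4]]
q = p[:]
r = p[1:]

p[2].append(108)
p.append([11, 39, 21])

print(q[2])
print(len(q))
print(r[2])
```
[9, 1, 8, 108]
4
[3, 3, 4]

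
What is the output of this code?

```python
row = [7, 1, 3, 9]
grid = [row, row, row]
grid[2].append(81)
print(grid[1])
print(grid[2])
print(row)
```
[7, 1, 3, 9, 81]
[7, 1, 3, 9, 81]
[7, 1, 3, 9, 81]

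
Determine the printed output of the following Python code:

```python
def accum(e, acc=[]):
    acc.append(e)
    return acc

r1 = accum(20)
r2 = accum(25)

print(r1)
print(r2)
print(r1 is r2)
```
[20, 25]
[20, 25]
True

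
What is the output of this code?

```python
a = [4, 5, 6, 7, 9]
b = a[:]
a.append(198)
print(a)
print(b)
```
[4, 5, 6, 7, 9, 198]
[4, 5, 6, 7, 9]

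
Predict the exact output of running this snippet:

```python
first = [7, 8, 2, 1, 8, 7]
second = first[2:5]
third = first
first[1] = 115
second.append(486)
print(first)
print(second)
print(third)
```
[7, 115, 2, 1, 8, 7]
[2, 1, 8, 486]
[7, 115, 2, 1, 8, 7]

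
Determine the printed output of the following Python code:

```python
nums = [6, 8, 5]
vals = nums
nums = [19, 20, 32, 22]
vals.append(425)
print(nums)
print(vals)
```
[19, 20, 32, 22]
[6, 8, 5, 425]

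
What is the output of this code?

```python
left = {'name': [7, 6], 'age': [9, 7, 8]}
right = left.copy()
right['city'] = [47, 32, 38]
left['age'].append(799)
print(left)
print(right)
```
{'name': [7, 6], 'age': [9, 7, 8, 799]}
{'name': [7, 6], 'age': [9, 7, 8, 799], 'city': [47, 32, 38]}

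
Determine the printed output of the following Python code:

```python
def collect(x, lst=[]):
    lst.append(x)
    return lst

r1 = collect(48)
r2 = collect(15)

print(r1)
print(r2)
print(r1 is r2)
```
[48, 15]
[48, 15]
True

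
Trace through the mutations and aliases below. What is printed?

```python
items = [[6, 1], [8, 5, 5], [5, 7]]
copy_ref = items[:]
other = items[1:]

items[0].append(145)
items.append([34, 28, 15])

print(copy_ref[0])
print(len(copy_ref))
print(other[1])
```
[6, 1, 145]
3
[5, 7]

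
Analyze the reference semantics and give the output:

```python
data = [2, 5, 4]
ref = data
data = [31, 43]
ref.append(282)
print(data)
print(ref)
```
[31, 43]
[2, 5, 4, 282]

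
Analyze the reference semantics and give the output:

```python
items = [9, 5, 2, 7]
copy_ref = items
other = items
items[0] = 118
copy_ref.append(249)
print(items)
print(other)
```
[118, 5, 2, 7, 249]
[118, 5, 2, 7, 249]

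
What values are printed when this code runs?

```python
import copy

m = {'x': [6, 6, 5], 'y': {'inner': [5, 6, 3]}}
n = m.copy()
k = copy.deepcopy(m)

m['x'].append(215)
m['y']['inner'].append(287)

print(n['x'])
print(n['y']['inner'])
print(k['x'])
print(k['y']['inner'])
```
[6, 6, 5, 215]
[5, 6, 3, 287]
[6, 6, 5]
[5, 6, 3]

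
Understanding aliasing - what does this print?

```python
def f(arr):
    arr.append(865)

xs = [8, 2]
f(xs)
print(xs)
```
[8, 2, 865]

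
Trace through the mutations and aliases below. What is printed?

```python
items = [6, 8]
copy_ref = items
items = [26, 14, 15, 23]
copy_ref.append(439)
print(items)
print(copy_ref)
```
[26, 14, 15, 23]
[6, 8, 439]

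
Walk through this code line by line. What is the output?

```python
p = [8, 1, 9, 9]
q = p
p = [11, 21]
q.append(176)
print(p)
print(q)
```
[11, 21]
[8, 1, 9, 9, 176]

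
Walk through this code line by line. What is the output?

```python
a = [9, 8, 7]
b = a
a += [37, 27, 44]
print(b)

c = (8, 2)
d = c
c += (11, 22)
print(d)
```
[9, 8, 7, 37, 27, 44]
(8, 2)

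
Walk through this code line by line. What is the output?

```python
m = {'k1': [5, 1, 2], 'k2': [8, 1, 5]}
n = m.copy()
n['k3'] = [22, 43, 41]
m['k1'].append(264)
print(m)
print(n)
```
{'k1': [5, 1, 2, 264], 'k2': [8, 1, 5]}
{'k1': [5, 1, 2, 264], 'k2': [8, 1, 5], 'k3': [22, 43, 41]}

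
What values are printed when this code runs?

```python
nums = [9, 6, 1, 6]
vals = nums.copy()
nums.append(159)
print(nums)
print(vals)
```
[9, 6, 1, 6, 159]
[9, 6, 1, 6]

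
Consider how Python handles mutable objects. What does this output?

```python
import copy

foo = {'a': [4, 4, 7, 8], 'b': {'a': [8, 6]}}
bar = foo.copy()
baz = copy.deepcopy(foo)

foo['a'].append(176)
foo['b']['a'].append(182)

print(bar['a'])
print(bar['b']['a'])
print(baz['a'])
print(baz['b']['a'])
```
[4, 4, 7, 8, 176]
[8, 6, 182]
[4, 4, 7, 8]
[8, 6]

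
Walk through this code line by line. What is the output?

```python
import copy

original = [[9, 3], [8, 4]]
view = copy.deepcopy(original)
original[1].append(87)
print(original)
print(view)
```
[[9, 3], [8, 4, 87]]
[[9, 3], [8, 4]]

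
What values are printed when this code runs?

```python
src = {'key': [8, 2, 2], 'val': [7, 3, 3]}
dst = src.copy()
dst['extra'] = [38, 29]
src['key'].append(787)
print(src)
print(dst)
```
{'key': [8, 2, 2, 787], 'val': [7, 3, 3]}
{'key': [8, 2, 2, 787], 'val': [7, 3, 3], 'extra': [38, 29]}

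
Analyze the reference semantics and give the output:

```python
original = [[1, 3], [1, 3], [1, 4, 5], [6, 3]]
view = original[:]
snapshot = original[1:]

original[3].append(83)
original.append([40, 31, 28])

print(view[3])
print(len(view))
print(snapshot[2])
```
[6, 3, 83]
4
[6, 3, 83]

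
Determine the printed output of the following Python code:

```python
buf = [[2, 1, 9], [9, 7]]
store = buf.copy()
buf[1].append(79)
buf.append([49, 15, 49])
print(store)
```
[[2, 1, 9], [9, 7, 79]]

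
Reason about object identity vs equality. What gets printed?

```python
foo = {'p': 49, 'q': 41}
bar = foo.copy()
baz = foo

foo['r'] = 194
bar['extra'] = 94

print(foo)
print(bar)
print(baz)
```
{'p': 49, 'q': 41, 'r': 194}
{'p': 49, 'q': 41, 'extra': 94}
{'p': 49, 'q': 41, 'r': 194}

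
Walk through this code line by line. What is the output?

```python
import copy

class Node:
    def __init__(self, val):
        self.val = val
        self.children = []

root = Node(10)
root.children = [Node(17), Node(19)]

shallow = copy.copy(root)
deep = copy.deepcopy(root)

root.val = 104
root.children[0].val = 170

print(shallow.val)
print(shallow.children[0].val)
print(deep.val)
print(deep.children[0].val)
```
10
170
10
17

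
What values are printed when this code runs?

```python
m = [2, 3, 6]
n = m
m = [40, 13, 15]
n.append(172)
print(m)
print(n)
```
[40, 13, 15]
[2, 3, 6, 172]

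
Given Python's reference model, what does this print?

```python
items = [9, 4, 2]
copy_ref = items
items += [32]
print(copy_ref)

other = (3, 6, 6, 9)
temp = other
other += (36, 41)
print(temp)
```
[9, 4, 2, 32]
(3, 6, 6, 9)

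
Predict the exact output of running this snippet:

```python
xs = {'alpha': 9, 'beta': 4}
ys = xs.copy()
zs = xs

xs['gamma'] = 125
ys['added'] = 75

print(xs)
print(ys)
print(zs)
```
{'alpha': 9, 'beta': 4, 'gamma': 125}
{'alpha': 9, 'beta': 4, 'added': 75}
{'alpha': 9, 'beta': 4, 'gamma': 125}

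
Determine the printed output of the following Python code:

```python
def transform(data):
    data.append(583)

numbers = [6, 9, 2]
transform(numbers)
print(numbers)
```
[6, 9, 2, 583]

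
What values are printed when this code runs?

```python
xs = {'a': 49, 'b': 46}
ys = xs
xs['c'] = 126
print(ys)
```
{'a': 49, 'b': 46, 'c': 126}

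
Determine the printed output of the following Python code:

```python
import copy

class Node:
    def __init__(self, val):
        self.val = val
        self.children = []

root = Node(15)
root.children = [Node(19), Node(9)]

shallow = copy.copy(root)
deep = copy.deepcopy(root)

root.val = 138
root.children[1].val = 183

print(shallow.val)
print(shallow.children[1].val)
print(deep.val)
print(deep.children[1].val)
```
15
183
15
9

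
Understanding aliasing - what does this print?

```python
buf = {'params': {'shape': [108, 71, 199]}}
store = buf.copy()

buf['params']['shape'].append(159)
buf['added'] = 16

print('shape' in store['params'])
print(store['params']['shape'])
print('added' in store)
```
True
[108, 71, 199, 159]
False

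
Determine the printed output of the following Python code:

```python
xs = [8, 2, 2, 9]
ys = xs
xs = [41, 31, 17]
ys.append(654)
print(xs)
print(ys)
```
[41, 31, 17]
[8, 2, 2, 9, 654]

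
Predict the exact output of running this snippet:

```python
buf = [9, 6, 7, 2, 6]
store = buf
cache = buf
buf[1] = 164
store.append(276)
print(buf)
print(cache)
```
[9, 164, 7, 2, 6, 276]
[9, 164, 7, 2, 6, 276]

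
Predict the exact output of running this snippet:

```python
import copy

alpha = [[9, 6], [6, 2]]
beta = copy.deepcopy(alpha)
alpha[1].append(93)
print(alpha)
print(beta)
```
[[9, 6], [6, 2, 93]]
[[9, 6], [6, 2]]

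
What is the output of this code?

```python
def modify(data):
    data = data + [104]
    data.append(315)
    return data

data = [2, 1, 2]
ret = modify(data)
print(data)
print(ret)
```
[2, 1, 2]
[2, 1, 2, 104, 315]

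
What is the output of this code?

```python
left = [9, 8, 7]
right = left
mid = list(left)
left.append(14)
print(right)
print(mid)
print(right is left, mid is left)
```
[9, 8, 7, 14]
[9, 8, 7]
True False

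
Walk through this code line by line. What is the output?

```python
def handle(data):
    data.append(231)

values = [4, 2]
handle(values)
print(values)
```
[4, 2, 231]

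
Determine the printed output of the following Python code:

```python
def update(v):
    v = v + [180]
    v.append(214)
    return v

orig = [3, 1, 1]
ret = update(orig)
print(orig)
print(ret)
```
[3, 1, 1]
[3, 1, 1, 180, 214]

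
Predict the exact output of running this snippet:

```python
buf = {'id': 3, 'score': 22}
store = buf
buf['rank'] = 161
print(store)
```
{'id': 3, 'score': 22, 'rank': 161}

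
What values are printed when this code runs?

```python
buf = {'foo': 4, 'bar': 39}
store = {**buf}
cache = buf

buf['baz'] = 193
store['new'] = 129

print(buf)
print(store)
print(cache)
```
{'foo': 4, 'bar': 39, 'baz': 193}
{'foo': 4, 'bar': 39, 'new': 129}
{'foo': 4, 'bar': 39, 'baz': 193}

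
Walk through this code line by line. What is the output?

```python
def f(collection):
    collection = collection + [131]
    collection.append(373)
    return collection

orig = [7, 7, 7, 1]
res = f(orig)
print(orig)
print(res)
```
[7, 7, 7, 1]
[7, 7, 7, 1, 131, 373]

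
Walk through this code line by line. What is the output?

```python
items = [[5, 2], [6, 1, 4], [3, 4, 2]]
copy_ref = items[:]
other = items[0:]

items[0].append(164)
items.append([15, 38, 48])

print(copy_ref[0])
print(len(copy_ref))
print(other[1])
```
[5, 2, 164]
3
[6, 1, 4]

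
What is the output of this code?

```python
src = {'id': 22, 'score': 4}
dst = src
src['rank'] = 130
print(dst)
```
{'id': 22, 'score': 4, 'rank': 130}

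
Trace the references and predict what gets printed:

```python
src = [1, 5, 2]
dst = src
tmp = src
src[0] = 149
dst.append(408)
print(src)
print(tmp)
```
[149, 5, 2, 408]
[149, 5, 2, 408]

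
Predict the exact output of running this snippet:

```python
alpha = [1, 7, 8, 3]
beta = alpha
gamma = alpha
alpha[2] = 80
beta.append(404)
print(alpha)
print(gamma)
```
[1, 7, 80, 3, 404]
[1, 7, 80, 3, 404]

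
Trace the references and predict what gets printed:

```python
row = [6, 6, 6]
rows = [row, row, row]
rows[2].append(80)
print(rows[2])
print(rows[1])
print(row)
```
[6, 6, 6, 80]
[6, 6, 6, 80]
[6, 6, 6, 80]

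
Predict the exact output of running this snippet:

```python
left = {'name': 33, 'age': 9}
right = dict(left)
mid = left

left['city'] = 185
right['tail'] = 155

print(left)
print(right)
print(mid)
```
{'name': 33, 'age': 9, 'city': 185}
{'name': 33, 'age': 9, 'tail': 155}
{'name': 33, 'age': 9, 'city': 185}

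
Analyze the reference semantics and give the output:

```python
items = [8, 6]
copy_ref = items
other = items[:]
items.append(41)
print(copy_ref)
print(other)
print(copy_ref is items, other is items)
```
[8, 6, 41]
[8, 6]
True False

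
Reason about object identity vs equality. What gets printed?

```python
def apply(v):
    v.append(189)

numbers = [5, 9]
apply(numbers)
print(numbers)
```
[5, 9, 189]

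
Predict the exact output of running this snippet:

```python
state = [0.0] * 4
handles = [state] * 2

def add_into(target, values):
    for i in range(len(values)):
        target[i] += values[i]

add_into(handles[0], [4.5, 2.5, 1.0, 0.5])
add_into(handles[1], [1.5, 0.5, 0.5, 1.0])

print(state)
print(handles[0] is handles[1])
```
[6.0, 3.0, 1.5, 1.5]
True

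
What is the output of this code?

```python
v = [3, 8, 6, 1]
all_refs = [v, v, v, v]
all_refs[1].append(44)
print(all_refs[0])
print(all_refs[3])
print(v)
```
[3, 8, 6, 1, 44]
[3, 8, 6, 1, 44]
[3, 8, 6, 1, 44]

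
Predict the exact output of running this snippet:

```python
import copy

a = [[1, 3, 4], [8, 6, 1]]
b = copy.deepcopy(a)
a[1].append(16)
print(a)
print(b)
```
[[1, 3, 4], [8, 6, 1, 16]]
[[1, 3, 4], [8, 6, 1]]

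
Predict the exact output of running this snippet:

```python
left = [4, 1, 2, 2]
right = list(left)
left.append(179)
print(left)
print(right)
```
[4, 1, 2, 2, 179]
[4, 1, 2, 2]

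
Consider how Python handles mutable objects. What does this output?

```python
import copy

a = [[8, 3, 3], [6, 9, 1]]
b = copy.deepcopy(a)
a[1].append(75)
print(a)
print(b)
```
[[8, 3, 3], [6, 9, 1, 75]]
[[8, 3, 3], [6, 9, 1]]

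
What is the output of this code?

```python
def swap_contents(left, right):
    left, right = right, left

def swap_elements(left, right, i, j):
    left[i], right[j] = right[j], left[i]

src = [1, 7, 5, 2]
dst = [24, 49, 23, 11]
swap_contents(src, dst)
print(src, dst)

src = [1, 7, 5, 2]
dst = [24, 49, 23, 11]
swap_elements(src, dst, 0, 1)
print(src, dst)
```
[1, 7, 5, 2] [24, 49, 23, 11]
[49, 7, 5, 2] [24, 1, 23, 11]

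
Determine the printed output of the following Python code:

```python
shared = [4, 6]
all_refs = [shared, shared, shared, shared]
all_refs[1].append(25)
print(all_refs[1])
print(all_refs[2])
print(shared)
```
[4, 6, 25]
[4, 6, 25]
[4, 6, 25]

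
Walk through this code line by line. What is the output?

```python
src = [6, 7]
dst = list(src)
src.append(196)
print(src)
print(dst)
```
[6, 7, 196]
[6, 7]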